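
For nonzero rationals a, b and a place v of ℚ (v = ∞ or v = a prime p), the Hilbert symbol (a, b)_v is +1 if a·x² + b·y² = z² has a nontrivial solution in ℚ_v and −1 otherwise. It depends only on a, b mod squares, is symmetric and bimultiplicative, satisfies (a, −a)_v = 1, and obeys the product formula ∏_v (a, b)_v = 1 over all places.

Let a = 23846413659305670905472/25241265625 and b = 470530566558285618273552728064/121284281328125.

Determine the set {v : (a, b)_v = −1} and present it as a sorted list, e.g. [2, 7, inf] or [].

(a, b) ≡ (8778, 570570) mod (ℚ^×)²; places V = {2, 3, 5, 7, 11, 13, 19, 31, 41, ∞}.
(a,b)_19: α=1, u≡6; β=1, v≡10 (mod 19); (6|19)=+1, (10|19)=-1; sign (−1)^1·+1^1·-1^1 = +1.
(a,b)_7: α=5, u≡2; β=7, v≡4 (mod 7); (2|7)=+1, (4|7)=+1; sign (−1)^1·+1^7·+1^5 = -1.
(a,b)_∞: sgn(8778)=+, sgn(570570)=+, so +1.
(a,b)_13: α=2, u≡4; β=3, v≡11 (mod 13); (4|13)=+1, (11|13)=-1; sign (−1)^0·+1^3·-1^2 = +1.
(a,b)_2: α=7, β=15; u≡5, v≡5 (mod 8); ε(u)ε(v)=0·0, αω(v)=7·1, βω(u)=15·1; sum ≡ 0  ⇒  +1.
(a,b)_5: α=-6, u≡2; β=-7, v≡4 (mod 5); (2|5)=-1, (4|5)=+1; sign (−1)^0·-1^-7·+1^-6 = -1.
(a,b)_31: α=-2, u≡7; β=-4, v≡24 (mod 31); (7|31)=+1, (24|31)=-1; sign (−1)^0·+1^-4·-1^-2 = +1.
(a,b)_41: α=-2, u≡39; β=-2, v≡28 (mod 41); (39|41)=+1, (28|41)=-1; sign (−1)^0·+1^-2·-1^-2 = +1.
(a,b)_3: α=11, u≡1; β=11, v≡2 (mod 3); (1|3)=+1, (2|3)=-1; sign (−1)^1·+1^11·-1^11 = +1.
(a,b)_11: α=7, u≡8; β=9, v≡1 (mod 11); (8|11)=-1, (1|11)=+1; sign (−1)^1·-1^9·+1^7 = +1.
(8778, 570570 / ℚ) ramifies at {5, 7}: a division algebra.

[5, 7]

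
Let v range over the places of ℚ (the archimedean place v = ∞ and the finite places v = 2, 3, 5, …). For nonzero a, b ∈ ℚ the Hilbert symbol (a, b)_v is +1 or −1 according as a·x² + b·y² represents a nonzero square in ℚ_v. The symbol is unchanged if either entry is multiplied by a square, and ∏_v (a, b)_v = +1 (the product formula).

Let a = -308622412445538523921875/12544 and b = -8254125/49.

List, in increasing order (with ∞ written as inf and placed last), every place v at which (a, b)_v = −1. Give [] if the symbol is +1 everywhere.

Mod squares: a ≡ -167739, b ≡ -36685. Check v ∈ {∞, 2, 3, 5, 7, 11, 13, 17, 23, 29}.
v=17: a=17^3·(≡12), b=17^0·(≡15) mod 17; (12|17)=-1, (15|17)=+1; (−1)^{3·0·8}·(-1)^0·(+1)^3 = +1.
v=2: v_2(a)=-8, v_2(b)=0; units ≡ 5, 3 (mod 8); ε·ε+αω+βω = 0·1+-8·1+0·1 ≡ 0  ⇒  (a,b)_2 = +1.
v=13: a=13^1·(≡11), b=13^0·(≡3) mod 13; (11|13)=-1, (3|13)=+1; (−1)^{1·0·6}·(-1)^0·(+1)^1 = +1.
v=3: a=3^3·(≡1), b=3^2·(≡2) mod 3; (1|3)=+1, (2|3)=-1; (−1)^{3·2·1}·(+1)^2·(-1)^3 = -1.
v=29: a=29^4·(≡19), b=29^1·(≡15) mod 29; (19|29)=-1, (15|29)=-1; (−1)^{4·1·14}·(-1)^1·(-1)^4 = -1.
v=5: a=5^6·(≡1), b=5^3·(≡3) mod 5; (1|5)=+1, (3|5)=-1; (−1)^{6·3·2}·(+1)^3·(-1)^6 = +1.
v=11: a=11^3·(≡7), b=11^1·(≡9) mod 11; (7|11)=-1, (9|11)=+1; (−1)^{3·1·5}·(-1)^1·(+1)^3 = +1.
v=∞: -167739 < 0 and -36685 < 0  ⇒  (a,b)_∞ = -1.
v=7: a=7^-2·(≡2), b=7^-2·(≡2) mod 7; (2|7)=+1, (2|7)=+1; (−1)^{-2·-2·3}·(+1)^-2·(+1)^-2 = +1.
v=23: a=23^3·(≡21), b=23^1·(≡21) mod 23; (21|23)=-1, (21|23)=-1; (−1)^{3·1·11}·(-1)^1·(-1)^3 = -1.
|Ram(-167739, -36685)| = 4, even; anisotropic at {3, 23, 29, ∞}.

[3, 23, 29, inf]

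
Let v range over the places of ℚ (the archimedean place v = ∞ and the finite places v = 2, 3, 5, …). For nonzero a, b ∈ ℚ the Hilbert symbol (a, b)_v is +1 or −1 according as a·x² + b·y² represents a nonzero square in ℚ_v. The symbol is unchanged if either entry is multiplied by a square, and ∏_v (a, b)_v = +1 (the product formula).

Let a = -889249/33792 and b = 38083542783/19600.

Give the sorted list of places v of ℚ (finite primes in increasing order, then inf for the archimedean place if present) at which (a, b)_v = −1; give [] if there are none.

[2, 13]

Mod squares: a ≡ -33, b ≡ 663. Check v ∈ {∞, 2, 3, 5, 7, 11, 13, 17, 23, 41, 53}.
v=13: a=13^0·(≡11), b=13^3·(≡1) mod 13; (11|13)=-1, (1|13)=+1; (−1)^{0·3·6}·(-1)^3·(+1)^0 = -1.
v=23: a=23^2·(≡18), b=23^0·(≡17) mod 23; (18|23)=+1, (17|23)=-1; (−1)^{2·0·11}·(+1)^0·(-1)^2 = +1.
v=3: a=3^-1·(≡1), b=3^1·(≡2) mod 3; (1|3)=+1, (2|3)=-1; (−1)^{-1·1·1}·(+1)^1·(-1)^-1 = +1.
v=∞: -33 < 0 and 663 > 0  ⇒  (a,b)_∞ = +1.
v=2: v_2(a)=-10, v_2(b)=-4; units ≡ 7, 7 (mod 8); ε·ε+αω+βω = 1·1+-10·0+-4·0 ≡ 1  ⇒  (a,b)_2 = -1.
v=5: a=5^0·(≡3), b=5^-2·(≡2) mod 5; (3|5)=-1, (2|5)=-1; (−1)^{0·-2·2}·(-1)^-2·(-1)^0 = +1.
v=41: a=41^2·(≡21), b=41^0·(≡3) mod 41; (21|41)=+1, (3|41)=-1; (−1)^{2·0·20}·(+1)^0·(-1)^2 = +1.
v=17: a=17^0·(≡16), b=17^1·(≡6) mod 17; (16|17)=+1, (6|17)=-1; (−1)^{0·1·8}·(+1)^1·(-1)^0 = +1.
v=53: a=53^0·(≡32), b=53^2·(≡19) mod 53; (32|53)=-1, (19|53)=-1; (−1)^{0·2·26}·(-1)^2·(-1)^0 = +1.
v=7: a=7^0·(≡1), b=7^-2·(≡6) mod 7; (1|7)=+1, (6|7)=-1; (−1)^{0·-2·3}·(+1)^-2·(-1)^0 = +1.
v=11: a=11^-1·(≡8), b=11^2·(≡9) mod 11; (8|11)=-1, (9|11)=+1; (−1)^{-1·2·5}·(-1)^2·(+1)^-1 = +1.
|Ram(-33, 663)| = 2, even; anisotropic at {2, 13}.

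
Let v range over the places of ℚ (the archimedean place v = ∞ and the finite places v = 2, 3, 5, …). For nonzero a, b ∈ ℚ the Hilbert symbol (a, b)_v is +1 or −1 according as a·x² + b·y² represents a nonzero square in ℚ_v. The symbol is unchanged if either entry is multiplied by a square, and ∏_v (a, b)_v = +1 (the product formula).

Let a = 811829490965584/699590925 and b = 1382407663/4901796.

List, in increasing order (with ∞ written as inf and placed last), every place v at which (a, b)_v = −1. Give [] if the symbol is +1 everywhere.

[11, 13]

Mod squares: a ≡ 2699697, b ≡ 7. Check v ∈ {∞, 2, 3, 5, 7, 11, 13, 17, 19, 23, 29, 31, 41, 47}.
v=5: a=5^-2·(≡2), b=5^0·(≡3) mod 5; (2|5)=-1, (3|5)=-1; (−1)^{-2·0·2}·(-1)^0·(-1)^-2 = +1.
v=41: a=41^0·(≡12), b=41^-2·(≡17) mod 41; (12|41)=-1, (17|41)=-1; (−1)^{0·-2·20}·(-1)^-2·(-1)^0 = +1.
v=29: a=29^-1·(≡17), b=29^0·(≡24) mod 29; (17|29)=-1, (24|29)=+1; (−1)^{-1·0·14}·(-1)^0·(+1)^-1 = +1.
v=31: a=31^1·(≡28), b=31^0·(≡19) mod 31; (28|31)=+1, (19|31)=+1; (−1)^{1·0·15}·(+1)^0·(+1)^1 = +1.
v=17: a=17^2·(≡3), b=17^0·(≡3) mod 17; (3|17)=-1, (3|17)=-1; (−1)^{2·0·8}·(-1)^0·(-1)^2 = +1.
v=13: a=13^1·(≡11), b=13^2·(≡5) mod 13; (11|13)=-1, (5|13)=-1; (−1)^{1·2·6}·(-1)^2·(-1)^1 = -1.
v=23: a=23^2·(≡13), b=23^2·(≡22) mod 23; (13|23)=+1, (22|23)=-1; (−1)^{2·2·11}·(+1)^2·(-1)^2 = +1.
v=11: a=11^-1·(≡7), b=11^0·(≡6) mod 11; (7|11)=-1, (6|11)=-1; (−1)^{-1·0·5}·(-1)^0·(-1)^-1 = -1.
v=3: a=3^-5·(≡1), b=3^-6·(≡1) mod 3; (1|3)=+1, (1|3)=+1; (−1)^{-5·-6·1}·(+1)^-6·(+1)^-5 = +1.
v=2: v_2(a)=4, v_2(b)=-2; units ≡ 1, 7 (mod 8); ε·ε+αω+βω = 0·1+4·0+-2·0 ≡ 0  ⇒  (a,b)_2 = +1.
v=47: a=47^0·(≡16), b=47^2·(≡17) mod 47; (16|47)=+1, (17|47)=+1; (−1)^{0·2·23}·(+1)^2·(+1)^0 = +1.
v=∞: 2699697 > 0 and 7 > 0  ⇒  (a,b)_∞ = +1.
v=7: a=7^7·(≡3), b=7^1·(≡4) mod 7; (3|7)=-1, (4|7)=+1; (−1)^{7·1·3}·(-1)^1·(+1)^7 = +1.
v=19: a=19^-2·(≡1), b=19^0·(≡4) mod 19; (1|19)=+1, (4|19)=+1; (−1)^{-2·0·9}·(+1)^0·(+1)^-2 = +1.
Ram(2699697, 7) = {11, 13}; no ℚ_11-point on the conic.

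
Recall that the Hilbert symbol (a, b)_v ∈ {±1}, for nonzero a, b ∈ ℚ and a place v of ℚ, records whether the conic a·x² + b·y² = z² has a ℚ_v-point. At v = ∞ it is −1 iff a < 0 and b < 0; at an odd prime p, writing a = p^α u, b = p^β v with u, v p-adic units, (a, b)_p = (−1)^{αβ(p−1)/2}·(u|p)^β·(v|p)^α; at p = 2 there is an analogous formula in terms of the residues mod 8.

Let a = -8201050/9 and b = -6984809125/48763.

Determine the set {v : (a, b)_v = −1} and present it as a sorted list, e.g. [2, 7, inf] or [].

[5, 11, 17, inf]

Mod squares: a ≡ -328042, b ≡ -34255. Check v ∈ {∞, 2, 3, 5, 7, 11, 13, 17, 31, 37}.
v=11: a=11^1·(≡7), b=11^-2·(≡2) mod 11; (7|11)=-1, (2|11)=-1; (−1)^{1·-2·5}·(-1)^-2·(-1)^1 = -1.
v=31: a=31^1·(≡28), b=31^-1·(≡17) mod 31; (28|31)=+1, (17|31)=-1; (−1)^{1·-1·15}·(+1)^-1·(-1)^1 = +1.
v=13: a=13^1·(≡3), b=13^-1·(≡10) mod 13; (3|13)=+1, (10|13)=+1; (−1)^{1·-1·6}·(+1)^-1·(+1)^1 = +1.
v=∞: -328042 < 0 and -34255 < 0  ⇒  (a,b)_∞ = -1.
v=2: v_2(a)=1, v_2(b)=0; units ≡ 3, 1 (mod 8); ε·ε+αω+βω = 1·0+1·0+0·1 ≡ 0  ⇒  (a,b)_2 = +1.
v=3: a=3^-2·(≡2), b=3^0·(≡2) mod 3; (2|3)=-1, (2|3)=-1; (−1)^{-2·0·1}·(-1)^0·(-1)^-2 = +1.
v=37: a=37^1·(≡6), b=37^2·(≡28) mod 37; (6|37)=-1, (28|37)=+1; (−1)^{1·2·18}·(-1)^2·(+1)^1 = +1.
v=7: a=7^0·(≡5), b=7^4·(≡5) mod 7; (5|7)=-1, (5|7)=-1; (−1)^{0·4·3}·(-1)^4·(-1)^0 = +1.
v=5: a=5^2·(≡2), b=5^3·(≡4) mod 5; (2|5)=-1, (4|5)=+1; (−1)^{2·3·2}·(-1)^3·(+1)^2 = -1.
v=17: a=17^0·(≡10), b=17^1·(≡8) mod 17; (10|17)=-1, (8|17)=+1; (−1)^{0·1·8}·(-1)^1·(+1)^0 = -1.
|Ram(-328042, -34255)| = 4, even; anisotropic at {5, 11, 17, ∞}.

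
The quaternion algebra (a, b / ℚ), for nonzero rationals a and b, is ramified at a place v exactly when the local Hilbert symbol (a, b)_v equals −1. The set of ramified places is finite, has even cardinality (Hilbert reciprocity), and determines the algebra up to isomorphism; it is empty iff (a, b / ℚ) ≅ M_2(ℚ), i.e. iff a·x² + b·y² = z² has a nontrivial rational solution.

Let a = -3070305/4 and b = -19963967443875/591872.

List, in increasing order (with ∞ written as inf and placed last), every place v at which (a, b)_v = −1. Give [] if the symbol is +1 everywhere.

(a, b) ≡ (-105, -3990) mod (ℚ^×)²; places V = {2, 3, 5, 7, 13, 17, 19, ∞}.
(a,b)_5: α=1, u≡1; β=3, v≡2 (mod 5); (1|5)=+1, (2|5)=-1; sign (−1)^0·+1^3·-1^1 = -1.
(a,b)_∞: sgn(-105)=−, sgn(-3990)=−, so -1.
(a,b)_7: α=1, u≡3; β=1, v≡1 (mod 7); (3|7)=-1, (1|7)=+1; sign (−1)^1·-1^1·+1^1 = +1.
(a,b)_3: α=5, u≡1; β=9, v≡2 (mod 3); (1|3)=+1, (2|3)=-1; sign (−1)^1·+1^9·-1^5 = +1.
(a,b)_17: α=0, u≡12; β=-2, v≡10 (mod 17); (12|17)=-1, (10|17)=-1; sign (−1)^0·-1^-2·-1^0 = +1.
(a,b)_13: α=0, u≡12; β=2, v≡9 (mod 13); (12|13)=+1, (9|13)=+1; sign (−1)^0·+1^2·+1^0 = +1.
(a,b)_19: α=2, u≡16; β=3, v≡12 (mod 19); (16|19)=+1, (12|19)=-1; sign (−1)^0·+1^3·-1^2 = +1.
(a,b)_2: α=-2, β=-11; u≡7, v≡5 (mod 8); ε(u)ε(v)=1·0, αω(v)=-2·1, βω(u)=-11·0; sum ≡ 0  ⇒  +1.
|Ram(-105, -3990)| = 2, even; anisotropic at {5, ∞}.

[5, inf]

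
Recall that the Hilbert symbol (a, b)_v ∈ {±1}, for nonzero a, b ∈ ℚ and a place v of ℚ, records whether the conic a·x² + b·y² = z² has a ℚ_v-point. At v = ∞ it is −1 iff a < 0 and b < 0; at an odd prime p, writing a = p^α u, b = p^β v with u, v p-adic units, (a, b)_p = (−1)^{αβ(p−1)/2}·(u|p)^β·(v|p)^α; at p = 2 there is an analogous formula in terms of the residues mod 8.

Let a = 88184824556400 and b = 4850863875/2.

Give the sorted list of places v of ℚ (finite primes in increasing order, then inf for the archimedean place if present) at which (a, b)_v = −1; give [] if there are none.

Mod squares: a ≡ 759, b ≡ 81510. Check v ∈ {∞, 2, 3, 5, 11, 13, 19, 23}.
v=2: v_2(a)=4, v_2(b)=-1; units ≡ 7, 3 (mod 8); ε·ε+αω+βω = 1·1+4·1+-1·0 ≡ 1  ⇒  (a,b)_2 = -1.
v=23: a=23^3·(≡19), b=23^2·(≡14) mod 23; (19|23)=-1, (14|23)=-1; (−1)^{3·2·11}·(-1)^2·(-1)^3 = -1.
v=5: a=5^2·(≡1), b=5^3·(≡3) mod 5; (1|5)=+1, (3|5)=-1; (−1)^{2·3·2}·(+1)^3·(-1)^2 = +1.
v=3: a=3^3·(≡1), b=3^3·(≡2) mod 3; (1|3)=+1, (2|3)=-1; (−1)^{3·3·1}·(+1)^3·(-1)^3 = +1.
v=19: a=19^2·(≡3), b=19^1·(≡10) mod 19; (3|19)=-1, (10|19)=-1; (−1)^{2·1·9}·(-1)^1·(-1)^2 = -1.
v=∞: 759 > 0 and 81510 > 0  ⇒  (a,b)_∞ = +1.
v=11: a=11^1·(≡5), b=11^1·(≡6) mod 11; (5|11)=+1, (6|11)=-1; (−1)^{1·1·5}·(+1)^1·(-1)^1 = +1.
v=13: a=13^2·(≡5), b=13^1·(≡10) mod 13; (5|13)=-1, (10|13)=+1; (−1)^{2·1·6}·(-1)^1·(+1)^2 = -1.
(759, 81510 / ℚ) ramifies at {2, 13, 19, 23}: a division algebra.

[2, 13, 19, 23]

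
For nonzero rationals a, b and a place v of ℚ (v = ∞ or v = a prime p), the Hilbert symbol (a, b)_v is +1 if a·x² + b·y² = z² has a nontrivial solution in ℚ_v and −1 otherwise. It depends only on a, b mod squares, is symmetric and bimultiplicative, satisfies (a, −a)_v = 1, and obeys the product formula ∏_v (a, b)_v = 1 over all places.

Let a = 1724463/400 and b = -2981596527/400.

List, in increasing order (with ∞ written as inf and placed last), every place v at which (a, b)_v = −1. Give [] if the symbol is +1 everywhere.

[7, 17]

(a, b) ≡ (663, -6783) mod (ℚ^×)²; places V = {2, 3, 5, 7, 13, 17, 19, ∞}.
(a,b)_7: α=0, u≡6; β=1, v≡2 (mod 7); (6|7)=-1, (2|7)=+1; sign (−1)^0·-1^1·+1^0 = -1.
(a,b)_13: α=1, u≡9; β=2, v≡12 (mod 13); (9|13)=+1, (12|13)=+1; sign (−1)^0·+1^2·+1^1 = +1.
(a,b)_3: α=3, u≡2; β=3, v≡1 (mod 3); (2|3)=-1, (1|3)=+1; sign (−1)^1·-1^3·+1^3 = +1.
(a,b)_5: α=-2, u≡3; β=-2, v≡3 (mod 5); (3|5)=-1, (3|5)=-1; sign (−1)^0·-1^-2·-1^-2 = +1.
(a,b)_17: α=3, u≡5; β=3, v≡8 (mod 17); (5|17)=-1, (8|17)=+1; sign (−1)^0·-1^3·+1^3 = -1.
(a,b)_2: α=-4, β=-4; u≡7, v≡1 (mod 8); ε(u)ε(v)=1·0, αω(v)=-4·0, βω(u)=-4·0; sum ≡ 0  ⇒  +1.
(a,b)_∞: sgn(663)=+, sgn(-6783)=−, so +1.
(a,b)_19: α=0, u≡4; β=1, v≡16 (mod 19); (4|19)=+1, (16|19)=+1; sign (−1)^0·+1^1·+1^0 = +1.
Ram(663, -6783) = {7, 17}; no ℚ_7-point on the conic.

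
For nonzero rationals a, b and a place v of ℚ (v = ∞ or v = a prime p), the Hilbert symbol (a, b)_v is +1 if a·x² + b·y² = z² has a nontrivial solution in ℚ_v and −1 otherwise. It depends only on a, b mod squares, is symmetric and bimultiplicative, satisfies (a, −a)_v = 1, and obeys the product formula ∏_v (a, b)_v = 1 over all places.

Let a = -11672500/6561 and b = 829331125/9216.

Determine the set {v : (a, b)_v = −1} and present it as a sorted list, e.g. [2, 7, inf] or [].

[7, 23]

Mod squares: a ≡ -4669, b ≡ 805. Check v ∈ {∞, 2, 3, 5, 7, 23, 29}.
v=5: a=5^4·(≡4), b=5^3·(≡4) mod 5; (4|5)=+1, (4|5)=+1; (−1)^{4·3·2}·(+1)^3·(+1)^4 = +1.
v=2: v_2(a)=2, v_2(b)=-10; units ≡ 3, 5 (mod 8); ε·ε+αω+βω = 1·0+2·1+-10·1 ≡ 0  ⇒  (a,b)_2 = +1.
v=29: a=29^1·(≡7), b=29^2·(≡13) mod 29; (7|29)=+1, (13|29)=+1; (−1)^{1·2·14}·(+1)^2·(+1)^1 = +1.
v=∞: -4669 < 0 and 805 > 0  ⇒  (a,b)_∞ = +1.
v=7: a=7^1·(≡6), b=7^3·(≡3) mod 7; (6|7)=-1, (3|7)=-1; (−1)^{1·3·3}·(-1)^3·(-1)^1 = -1.
v=23: a=23^1·(≡3), b=23^1·(≡1) mod 23; (3|23)=+1, (1|23)=+1; (−1)^{1·1·11}·(+1)^1·(+1)^1 = -1.
v=3: a=3^-8·(≡2), b=3^-2·(≡1) mod 3; (2|3)=-1, (1|3)=+1; (−1)^{-8·-2·1}·(-1)^-2·(+1)^-8 = +1.
Ram(-4669, 805) = {7, 23}; no ℚ_7-point on the conic.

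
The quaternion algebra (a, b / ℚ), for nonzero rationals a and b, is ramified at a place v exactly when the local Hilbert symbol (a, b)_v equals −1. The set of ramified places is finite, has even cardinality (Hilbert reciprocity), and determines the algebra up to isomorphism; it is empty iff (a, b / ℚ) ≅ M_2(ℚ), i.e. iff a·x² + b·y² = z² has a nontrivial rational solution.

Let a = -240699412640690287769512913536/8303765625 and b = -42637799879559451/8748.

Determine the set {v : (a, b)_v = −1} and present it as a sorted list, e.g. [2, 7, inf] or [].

[2, 3, 17, 19, 37, inf]

(a, b) ≡ (-1933546, -57) mod (ℚ^×)²; places V = {2, 3, 5, 7, 17, 19, 29, 37, 53, ∞}.
(a,b)_2: α=7, β=-2; u≡3, v≡7 (mod 8); ε(u)ε(v)=1·1, αω(v)=7·0, βω(u)=-2·1; sum ≡ 1  ⇒  -1.
(a,b)_7: α=8, u≡1; β=4, v≡5 (mod 7); (1|7)=+1, (5|7)=-1; sign (−1)^0·+1^4·-1^8 = +1.
(a,b)_3: α=-12, u≡2; β=-7, v≡2 (mod 3); (2|3)=-1, (2|3)=-1; sign (−1)^0·-1^-7·-1^-12 = -1.
(a,b)_5: α=-6, u≡4; β=0, v≡3 (mod 5); (4|5)=+1, (3|5)=-1; sign (−1)^0·+1^0·-1^-6 = +1.
(a,b)_17: α=3, u≡16; β=2, v≡11 (mod 17); (16|17)=+1, (11|17)=-1; sign (−1)^0·+1^2·-1^3 = -1.
(a,b)_19: α=2, u≡14; β=1, v≡5 (mod 19); (14|19)=-1, (5|19)=+1; sign (−1)^0·-1^1·+1^2 = -1.
(a,b)_37: α=3, u≡14; β=2, v≡20 (mod 37); (14|37)=-1, (20|37)=-1; sign (−1)^0·-1^2·-1^3 = -1.
(a,b)_29: α=3, u≡18; β=2, v≡28 (mod 29); (18|29)=-1, (28|29)=+1; sign (−1)^0·-1^2·+1^3 = +1.
(a,b)_∞: sgn(-1933546)=−, sgn(-57)=−, so -1.
(a,b)_53: α=3, u≡50; β=2, v≡7 (mod 53); (50|53)=-1, (7|53)=+1; sign (−1)^0·-1^2·+1^3 = +1.
Ram(-1933546, -57) = {2, 3, 17, 19, 37, ∞}; no ℚ_2-point on the conic.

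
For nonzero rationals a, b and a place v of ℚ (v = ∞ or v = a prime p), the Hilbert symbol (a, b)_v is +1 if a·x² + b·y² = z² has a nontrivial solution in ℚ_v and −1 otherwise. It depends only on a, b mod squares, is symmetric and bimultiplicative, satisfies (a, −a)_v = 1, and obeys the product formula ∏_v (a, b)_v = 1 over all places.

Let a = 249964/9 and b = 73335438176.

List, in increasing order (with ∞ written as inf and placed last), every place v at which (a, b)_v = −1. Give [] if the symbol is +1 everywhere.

(a, b) ≡ (62491, 27121094) mod (ℚ^×)²; places V = {2, 3, 7, 11, 13, 19, 23, 31, ∞}.
(a,b)_2: α=2, β=5; u≡3, v≡3 (mod 8); ε(u)ε(v)=1·1, αω(v)=2·1, βω(u)=5·1; sum ≡ 0  ⇒  +1.
(a,b)_11: α=1, u≡1; β=1, v≡5 (mod 11); (1|11)=+1, (5|11)=+1; sign (−1)^1·+1^1·+1^1 = -1.
(a,b)_7: α=0, u≡4; β=1, v≡3 (mod 7); (4|7)=+1, (3|7)=-1; sign (−1)^0·+1^1·-1^0 = +1.
(a,b)_13: α=1, u≡3; β=3, v≡7 (mod 13); (3|13)=+1, (7|13)=-1; sign (−1)^0·+1^3·-1^1 = -1.
(a,b)_23: α=1, u≡9; β=1, v≡21 (mod 23); (9|23)=+1, (21|23)=-1; sign (−1)^1·+1^1·-1^1 = +1.
(a,b)_19: α=1, u≡3; β=1, v≡2 (mod 19); (3|19)=-1, (2|19)=-1; sign (−1)^1·-1^1·-1^1 = -1.
(a,b)_3: α=-2, u≡1; β=0, v≡2 (mod 3); (1|3)=+1, (2|3)=-1; sign (−1)^0·+1^0·-1^-2 = +1.
(a,b)_∞: sgn(62491)=+, sgn(27121094)=+, so +1.
(a,b)_31: α=0, u≡15; β=1, v≡6 (mod 31); (15|31)=-1, (6|31)=-1; sign (−1)^0·-1^1·-1^0 = -1.
(62491, 27121094 / ℚ) ramifies at {11, 13, 19, 31}: a division algebra.

[11, 13, 19, 31]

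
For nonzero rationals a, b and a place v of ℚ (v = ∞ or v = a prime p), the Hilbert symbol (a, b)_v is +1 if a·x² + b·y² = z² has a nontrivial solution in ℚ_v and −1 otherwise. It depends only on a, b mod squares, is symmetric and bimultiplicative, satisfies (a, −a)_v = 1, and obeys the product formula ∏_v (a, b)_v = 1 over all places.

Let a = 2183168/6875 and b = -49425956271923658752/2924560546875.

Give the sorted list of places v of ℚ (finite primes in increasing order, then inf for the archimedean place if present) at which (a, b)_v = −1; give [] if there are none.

[2, 11, 13, 41]

Mod squares: a ≡ 5863, b ≡ -111397. Check v ∈ {∞, 2, 3, 5, 11, 13, 19, 41}.
v=2: v_2(a)=12, v_2(b)=34; units ≡ 7, 3 (mod 8); ε·ε+αω+βω = 1·1+12·1+34·0 ≡ 1  ⇒  (a,b)_2 = -1.
v=∞: 5863 > 0 and -111397 < 0  ⇒  (a,b)_∞ = +1.
v=3: a=3^0·(≡1), b=3^-2·(≡2) mod 3; (1|3)=+1, (2|3)=-1; (−1)^{0·-2·1}·(+1)^-2·(-1)^0 = +1.
v=13: a=13^1·(≡12), b=13^3·(≡11) mod 13; (12|13)=+1, (11|13)=-1; (−1)^{1·3·6}·(+1)^3·(-1)^1 = -1.
v=41: a=41^1·(≡4), b=41^3·(≡30) mod 41; (4|41)=+1, (30|41)=-1; (−1)^{1·3·20}·(+1)^3·(-1)^1 = -1.
v=19: a=19^0·(≡9), b=19^1·(≡13) mod 19; (9|19)=+1, (13|19)=-1; (−1)^{0·1·9}·(+1)^1·(-1)^0 = +1.
v=11: a=11^-1·(≡1), b=11^-3·(≡1) mod 11; (1|11)=+1, (1|11)=+1; (−1)^{-1·-3·5}·(+1)^-3·(+1)^-1 = -1.
v=5: a=5^-4·(≡3), b=5^-12·(≡2) mod 5; (3|5)=-1, (2|5)=-1; (−1)^{-4·-12·2}·(-1)^-12·(-1)^-4 = +1.
(5863, -111397 / ℚ) ramifies at {2, 11, 13, 41}: a division algebra.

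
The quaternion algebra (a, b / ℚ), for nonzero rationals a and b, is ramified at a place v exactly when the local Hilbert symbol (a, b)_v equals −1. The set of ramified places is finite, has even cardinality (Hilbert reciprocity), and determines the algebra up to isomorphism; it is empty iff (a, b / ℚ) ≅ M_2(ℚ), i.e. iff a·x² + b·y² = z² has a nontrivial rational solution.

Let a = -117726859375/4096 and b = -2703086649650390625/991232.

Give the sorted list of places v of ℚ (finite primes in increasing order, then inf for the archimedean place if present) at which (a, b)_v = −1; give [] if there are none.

Mod squares: a ≡ -31, b ≡ -290. Check v ∈ {∞, 2, 3, 5, 11, 17, 29, 31}.
v=5: a=5^6·(≡1), b=5^9·(≡2) mod 5; (1|5)=+1, (2|5)=-1; (−1)^{6·9·2}·(+1)^9·(-1)^6 = +1.
v=17: a=17^2·(≡3), b=17^0·(≡13) mod 17; (3|17)=-1, (13|17)=+1; (−1)^{2·0·8}·(-1)^0·(+1)^2 = +1.
v=11: a=11^0·(≡10), b=11^-2·(≡2) mod 11; (10|11)=-1, (2|11)=-1; (−1)^{0·-2·5}·(-1)^-2·(-1)^0 = +1.
v=2: v_2(a)=-12, v_2(b)=-13; units ≡ 1, 7 (mod 8); ε·ε+αω+βω = 0·1+-12·0+-13·0 ≡ 0  ⇒  (a,b)_2 = +1.
v=31: a=31^1·(≡21), b=31^2·(≡2) mod 31; (21|31)=-1, (2|31)=+1; (−1)^{1·2·15}·(-1)^2·(+1)^1 = +1.
v=29: a=29^2·(≡19), b=29^3·(≡3) mod 29; (19|29)=-1, (3|29)=-1; (−1)^{2·3·14}·(-1)^3·(-1)^2 = -1.
v=3: a=3^0·(≡2), b=3^10·(≡1) mod 3; (2|3)=-1, (1|3)=+1; (−1)^{0·10·1}·(-1)^10·(+1)^0 = +1.
v=∞: -31 < 0 and -290 < 0  ⇒  (a,b)_∞ = -1.
(-31, -290 / ℚ) ramifies at {29, ∞}: a division algebra.

[29, inf]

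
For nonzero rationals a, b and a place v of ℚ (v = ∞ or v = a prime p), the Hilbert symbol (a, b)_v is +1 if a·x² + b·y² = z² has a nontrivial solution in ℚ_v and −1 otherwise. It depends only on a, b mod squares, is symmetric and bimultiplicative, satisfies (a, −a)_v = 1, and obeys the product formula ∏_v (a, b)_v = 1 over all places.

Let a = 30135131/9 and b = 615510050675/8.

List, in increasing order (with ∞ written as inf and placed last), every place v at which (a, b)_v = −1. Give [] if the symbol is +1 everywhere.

Mod squares: a ≡ 30135131, b ≡ 26631046. Check v ∈ {∞, 2, 3, 5, 13, 19, 31, 37, 43, 47}.
v=3: a=3^-2·(≡2), b=3^0·(≡1) mod 3; (2|3)=-1, (1|3)=+1; (−1)^{-2·0·1}·(-1)^0·(+1)^-2 = +1.
v=∞: 30135131 > 0 and 26631046 > 0  ⇒  (a,b)_∞ = +1.
v=47: a=47^1·(≡26), b=47^1·(≡26) mod 47; (26|47)=-1, (26|47)=-1; (−1)^{1·1·23}·(-1)^1·(-1)^1 = -1.
v=43: a=43^1·(≡29), b=43^2·(≡33) mod 43; (29|43)=-1, (33|43)=-1; (−1)^{1·2·21}·(-1)^2·(-1)^1 = -1.
v=19: a=19^0·(≡18), b=19^1·(≡9) mod 19; (18|19)=-1, (9|19)=+1; (−1)^{0·1·9}·(-1)^1·(+1)^0 = -1.
v=37: a=37^1·(≡35), b=37^1·(≡7) mod 37; (35|37)=-1, (7|37)=+1; (−1)^{1·1·18}·(-1)^1·(+1)^1 = -1.
v=13: a=13^1·(≡2), b=13^1·(≡11) mod 13; (2|13)=-1, (11|13)=-1; (−1)^{1·1·6}·(-1)^1·(-1)^1 = +1.
v=5: a=5^0·(≡4), b=5^2·(≡4) mod 5; (4|5)=+1, (4|5)=+1; (−1)^{0·2·2}·(+1)^2·(+1)^0 = +1.
v=31: a=31^1·(≡21), b=31^1·(≡14) mod 31; (21|31)=-1, (14|31)=+1; (−1)^{1·1·15}·(-1)^1·(+1)^1 = +1.
v=2: v_2(a)=0, v_2(b)=-3; units ≡ 3, 3 (mod 8); ε·ε+αω+βω = 1·1+0·1+-3·1 ≡ 0  ⇒  (a,b)_2 = +1.
|Ram(30135131, 26631046)| = 4, even; anisotropic at {19, 37, 43, 47}.

[19, 37, 43, 47]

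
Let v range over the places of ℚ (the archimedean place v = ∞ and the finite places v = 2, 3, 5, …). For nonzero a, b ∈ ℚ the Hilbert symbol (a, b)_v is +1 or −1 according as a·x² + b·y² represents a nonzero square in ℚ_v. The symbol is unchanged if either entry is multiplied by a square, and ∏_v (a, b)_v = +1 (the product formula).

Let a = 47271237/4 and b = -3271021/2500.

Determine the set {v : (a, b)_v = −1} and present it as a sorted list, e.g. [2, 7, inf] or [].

[3, 47]

Mod squares: a ≡ 47271237, b ≡ -9061. Check v ∈ {∞, 2, 3, 5, 13, 17, 19, 37, 41, 47}.
v=5: a=5^0·(≡3), b=5^-4·(≡1) mod 5; (3|5)=-1, (1|5)=+1; (−1)^{0·-4·2}·(-1)^-4·(+1)^0 = +1.
v=37: a=37^1·(≡7), b=37^0·(≡30) mod 37; (7|37)=+1, (30|37)=+1; (−1)^{1·0·18}·(+1)^0·(+1)^1 = +1.
v=3: a=3^1·(≡2), b=3^0·(≡2) mod 3; (2|3)=-1, (2|3)=-1; (−1)^{1·0·1}·(-1)^0·(-1)^1 = -1.
v=41: a=41^1·(≡40), b=41^1·(≡36) mod 41; (40|41)=+1, (36|41)=+1; (−1)^{1·1·20}·(+1)^1·(+1)^1 = +1.
v=47: a=47^1·(≡28), b=47^0·(≡46) mod 47; (28|47)=+1, (46|47)=-1; (−1)^{1·0·23}·(+1)^0·(-1)^1 = -1.
v=17: a=17^1·(≡14), b=17^1·(≡10) mod 17; (14|17)=-1, (10|17)=-1; (−1)^{1·1·8}·(-1)^1·(-1)^1 = +1.
v=19: a=19^0·(≡4), b=19^2·(≡14) mod 19; (4|19)=+1, (14|19)=-1; (−1)^{0·2·9}·(+1)^2·(-1)^0 = +1.
v=∞: 47271237 > 0 and -9061 < 0  ⇒  (a,b)_∞ = +1.
v=2: v_2(a)=-2, v_2(b)=-2; units ≡ 5, 3 (mod 8); ε·ε+αω+βω = 0·1+-2·1+-2·1 ≡ 0  ⇒  (a,b)_2 = +1.
v=13: a=13^1·(≡8), b=13^1·(≡6) mod 13; (8|13)=-1, (6|13)=-1; (−1)^{1·1·6}·(-1)^1·(-1)^1 = +1.
|Ram(47271237, -9061)| = 2, even; anisotropic at {3, 47}.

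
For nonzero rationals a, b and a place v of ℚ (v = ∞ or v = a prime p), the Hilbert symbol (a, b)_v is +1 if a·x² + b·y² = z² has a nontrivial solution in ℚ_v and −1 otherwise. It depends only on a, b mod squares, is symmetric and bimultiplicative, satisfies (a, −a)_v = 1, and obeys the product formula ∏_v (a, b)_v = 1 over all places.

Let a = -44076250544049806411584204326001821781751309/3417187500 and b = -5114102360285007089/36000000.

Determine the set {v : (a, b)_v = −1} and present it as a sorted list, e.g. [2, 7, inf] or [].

[7, 11, 23, 29, 31, inf]

(a, b) ≡ (-79143, -765814049) mod (ℚ^×)²; places V = {2, 3, 5, 7, 11, 13, 17, 19, 23, 29, 31, 37, ∞}.
(a,b)_7: α=0, u≡3; β=1, v≡6 (mod 7); (3|7)=-1, (6|7)=-1; sign (−1)^0·-1^1·-1^0 = -1.
(a,b)_11: α=6, u≡7; β=3, v≡5 (mod 11); (7|11)=-1, (5|11)=+1; sign (−1)^0·-1^3·+1^6 = -1.
(a,b)_17: α=0, u≡13; β=2, v≡4 (mod 17); (13|17)=+1, (4|17)=+1; sign (−1)^0·+1^2·+1^0 = +1.
(a,b)_∞: sgn(-79143)=−, sgn(-765814049)=−, so -1.
(a,b)_13: α=2, u≡3; β=1, v≡9 (mod 13); (3|13)=+1, (9|13)=+1; sign (−1)^0·+1^1·+1^2 = +1.
(a,b)_23: α=9, u≡12; β=3, v≡6 (mod 23); (12|23)=+1, (6|23)=+1; sign (−1)^1·+1^3·+1^9 = -1.
(a,b)_31: α=3, u≡25; β=1, v≡16 (mod 31); (25|31)=+1, (16|31)=+1; sign (−1)^1·+1^1·+1^3 = -1.
(a,b)_37: α=5, u≡30; β=1, v≡16 (mod 37); (30|37)=+1, (16|37)=+1; sign (−1)^0·+1^1·+1^5 = +1.
(a,b)_29: α=2, u≡27; β=1, v≡19 (mod 29); (27|29)=-1, (19|29)=-1; sign (−1)^0·-1^1·-1^2 = -1.
(a,b)_5: α=-8, u≡2; β=-6, v≡4 (mod 5); (2|5)=-1, (4|5)=+1; sign (−1)^0·-1^-6·+1^-8 = +1.
(a,b)_19: α=6, u≡11; β=2, v≡15 (mod 19); (11|19)=+1, (15|19)=-1; sign (−1)^0·+1^2·-1^6 = +1.
(a,b)_3: α=-7, u≡1; β=-2, v≡1 (mod 3); (1|3)=+1, (1|3)=+1; sign (−1)^0·+1^-2·+1^-7 = +1.
(a,b)_2: α=-2, β=-8; u≡1, v≡7 (mod 8); ε(u)ε(v)=0·1, αω(v)=-2·0, βω(u)=-8·0; sum ≡ 0  ⇒  +1.
Ram(-79143, -765814049) = {7, 11, 23, 29, 31, ∞}; no ℚ_7-point on the conic.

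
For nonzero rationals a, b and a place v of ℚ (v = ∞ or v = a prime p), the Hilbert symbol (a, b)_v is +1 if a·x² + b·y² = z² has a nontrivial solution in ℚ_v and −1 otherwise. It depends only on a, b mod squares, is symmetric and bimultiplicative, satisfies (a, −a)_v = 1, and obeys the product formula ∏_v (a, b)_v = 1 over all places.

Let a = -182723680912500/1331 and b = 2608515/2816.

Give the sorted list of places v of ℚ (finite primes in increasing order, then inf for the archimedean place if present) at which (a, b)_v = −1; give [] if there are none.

[31, 37]

(a, b) ≡ (-1198615, 385) mod (ℚ^×)²; places V = {2, 3, 5, 7, 11, 13, 19, 31, 37, ∞}.
(a,b)_3: α=4, u≡2; β=2, v≡1 (mod 3); (2|3)=-1, (1|3)=+1; sign (−1)^0·-1^2·+1^4 = +1.
(a,b)_∞: sgn(-1198615)=−, sgn(385)=+, so +1.
(a,b)_11: α=-3, u≡9; β=-1, v≡10 (mod 11); (9|11)=+1, (10|11)=-1; sign (−1)^1·+1^-1·-1^-3 = +1.
(a,b)_2: α=2, β=-8; u≡1, v≡1 (mod 8); ε(u)ε(v)=0·0, αω(v)=2·0, βω(u)=-8·0; sum ≡ 0  ⇒  +1.
(a,b)_7: α=2, u≡2; β=3, v≡5 (mod 7); (2|7)=+1, (5|7)=-1; sign (−1)^0·+1^3·-1^2 = +1.
(a,b)_5: α=5, u≡3; β=1, v≡3 (mod 5); (3|5)=-1, (3|5)=-1; sign (−1)^0·-1^1·-1^5 = +1.
(a,b)_37: α=1, u≡6; β=0, v≡13 (mod 37); (6|37)=-1, (13|37)=-1; sign (−1)^0·-1^0·-1^1 = -1.
(a,b)_19: α=1, u≡18; β=0, v≡6 (mod 19); (18|19)=-1, (6|19)=+1; sign (−1)^0·-1^0·+1^1 = +1.
(a,b)_31: α=1, u≡6; β=0, v≡27 (mod 31); (6|31)=-1, (27|31)=-1; sign (−1)^0·-1^0·-1^1 = -1.
(a,b)_13: α=2, u≡11; β=2, v≡7 (mod 13); (11|13)=-1, (7|13)=-1; sign (−1)^0·-1^2·-1^2 = +1.
|Ram(-1198615, 385)| = 2, even; anisotropic at {31, 37}.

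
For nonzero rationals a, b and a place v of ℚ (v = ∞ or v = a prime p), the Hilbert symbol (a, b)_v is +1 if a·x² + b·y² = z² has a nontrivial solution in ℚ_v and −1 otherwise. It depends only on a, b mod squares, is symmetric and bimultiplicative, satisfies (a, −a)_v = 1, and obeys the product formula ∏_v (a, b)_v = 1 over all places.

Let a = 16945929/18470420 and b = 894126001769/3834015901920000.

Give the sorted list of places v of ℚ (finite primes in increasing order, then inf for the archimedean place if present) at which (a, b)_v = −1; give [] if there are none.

(a, b) ≡ (8645, 3003) mod (ℚ^×)²; places V = {2, 3, 5, 7, 11, 13, 19, 31, ∞}.
(a,b)_∞: sgn(8645)=+, sgn(3003)=+, so +1.
(a,b)_31: α=-4, u≡6; β=-6, v≡21 (mod 31); (6|31)=-1, (21|31)=-1; sign (−1)^0·-1^-6·-1^-4 = +1.
(a,b)_5: α=-1, u≡1; β=-4, v≡2 (mod 5); (1|5)=+1, (2|5)=-1; sign (−1)^0·+1^-4·-1^-1 = -1.
(a,b)_11: α=2, u≡8; β=5, v≡4 (mod 11); (8|11)=-1, (4|11)=+1; sign (−1)^0·-1^5·+1^2 = -1.
(a,b)_19: α=1, u≡18; β=2, v≡7 (mod 19); (18|19)=-1, (7|19)=+1; sign (−1)^0·-1^2·+1^1 = +1.
(a,b)_3: α=4, u≡2; β=-3, v≡2 (mod 3); (2|3)=-1, (2|3)=-1; sign (−1)^0·-1^-3·-1^4 = -1.
(a,b)_7: α=1, u≡3; β=1, v≡1 (mod 7); (3|7)=-1, (1|7)=+1; sign (−1)^1·-1^1·+1^1 = +1.
(a,b)_2: α=-2, β=-8; u≡5, v≡3 (mod 8); ε(u)ε(v)=0·1, αω(v)=-2·1, βω(u)=-8·1; sum ≡ 0  ⇒  +1.
(a,b)_13: α=1, u≡7; β=3, v≡12 (mod 13); (7|13)=-1, (12|13)=+1; sign (−1)^0·-1^3·+1^1 = -1.
Ram(8645, 3003) = {3, 5, 11, 13}; no ℚ_3-point on the conic.

[3, 5, 11, 13]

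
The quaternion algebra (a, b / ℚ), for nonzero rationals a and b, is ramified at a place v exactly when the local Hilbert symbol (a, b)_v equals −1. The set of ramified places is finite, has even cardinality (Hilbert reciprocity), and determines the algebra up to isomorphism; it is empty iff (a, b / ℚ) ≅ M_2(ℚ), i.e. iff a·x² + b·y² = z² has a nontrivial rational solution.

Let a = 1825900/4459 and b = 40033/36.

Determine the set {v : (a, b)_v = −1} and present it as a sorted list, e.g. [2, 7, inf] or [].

[7, 13]

Mod squares: a ≡ 1729, b ≡ 817. Check v ∈ {∞, 2, 3, 5, 7, 13, 19, 31, 43}.
v=19: a=19^1·(≡13), b=19^1·(≡1) mod 19; (13|19)=-1, (1|19)=+1; (−1)^{1·1·9}·(-1)^1·(+1)^1 = +1.
v=43: a=43^0·(≡4), b=43^1·(≡39) mod 43; (4|43)=+1, (39|43)=-1; (−1)^{0·1·21}·(+1)^1·(-1)^0 = +1.
v=7: a=7^-3·(≡1), b=7^2·(≡5) mod 7; (1|7)=+1, (5|7)=-1; (−1)^{-3·2·3}·(+1)^2·(-1)^-3 = -1.
v=∞: 1729 > 0 and 817 > 0  ⇒  (a,b)_∞ = +1.
v=31: a=31^2·(≡23), b=31^0·(≡21) mod 31; (23|31)=-1, (21|31)=-1; (−1)^{2·0·15}·(-1)^0·(-1)^2 = +1.
v=5: a=5^2·(≡4), b=5^0·(≡3) mod 5; (4|5)=+1, (3|5)=-1; (−1)^{2·0·2}·(+1)^0·(-1)^2 = +1.
v=3: a=3^0·(≡1), b=3^-2·(≡1) mod 3; (1|3)=+1, (1|3)=+1; (−1)^{0·-2·1}·(+1)^-2·(+1)^0 = +1.
v=13: a=13^-1·(≡10), b=13^0·(≡11) mod 13; (10|13)=+1, (11|13)=-1; (−1)^{-1·0·6}·(+1)^0·(-1)^-1 = -1.
v=2: v_2(a)=2, v_2(b)=-2; units ≡ 1, 1 (mod 8); ε·ε+αω+βω = 0·0+2·0+-2·0 ≡ 0  ⇒  (a,b)_2 = +1.
(1729, 817 / ℚ) ramifies at {7, 13}: a division algebra.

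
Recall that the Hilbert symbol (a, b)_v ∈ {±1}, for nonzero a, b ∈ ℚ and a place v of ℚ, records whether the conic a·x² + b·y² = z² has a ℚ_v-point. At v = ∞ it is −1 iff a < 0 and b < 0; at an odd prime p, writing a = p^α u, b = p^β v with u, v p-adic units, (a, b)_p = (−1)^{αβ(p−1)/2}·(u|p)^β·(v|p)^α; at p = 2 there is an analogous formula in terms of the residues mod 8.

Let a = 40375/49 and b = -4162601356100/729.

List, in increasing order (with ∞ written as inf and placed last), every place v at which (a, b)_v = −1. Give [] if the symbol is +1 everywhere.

[2, 17, 19, 31]

(a, b) ≡ (1615, -1190369) mod (ℚ^×)²; places V = {2, 3, 5, 7, 11, 17, 19, 31, 43, 47, ∞}.
(a,b)_3: α=0, u≡1; β=-6, v≡1 (mod 3); (1|3)=+1, (1|3)=+1; sign (−1)^0·+1^-6·+1^0 = +1.
(a,b)_47: α=0, u≡1; β=1, v≡25 (mod 47); (1|47)=+1, (25|47)=+1; sign (−1)^0·+1^1·+1^0 = +1.
(a,b)_5: α=3, u≡2; β=2, v≡4 (mod 5); (2|5)=-1, (4|5)=+1; sign (−1)^0·-1^2·+1^3 = +1.
(a,b)_19: α=1, u≡17; β=1, v≡11 (mod 19); (17|19)=+1, (11|19)=+1; sign (−1)^1·+1^1·+1^1 = -1.
(a,b)_31: α=0, u≡30; β=1, v≡16 (mod 31); (30|31)=-1, (16|31)=+1; sign (−1)^0·-1^1·+1^0 = -1.
(a,b)_17: α=1, u≡11; β=2, v≡10 (mod 17); (11|17)=-1, (10|17)=-1; sign (−1)^0·-1^2·-1^1 = -1.
(a,b)_11: α=0, u≡1; β=2, v≡7 (mod 11); (1|11)=+1, (7|11)=-1; sign (−1)^0·+1^2·-1^0 = +1.
(a,b)_∞: sgn(1615)=+, sgn(-1190369)=−, so +1.
(a,b)_7: α=-2, u≡6; β=0, v≡2 (mod 7); (6|7)=-1, (2|7)=+1; sign (−1)^0·-1^0·+1^-2 = +1.
(a,b)_43: α=0, u≡14; β=1, v≡15 (mod 43); (14|43)=+1, (15|43)=+1; sign (−1)^0·+1^1·+1^0 = +1.
(a,b)_2: α=0, β=2; u≡7, v≡7 (mod 8); ε(u)ε(v)=1·1, αω(v)=0·0, βω(u)=2·0; sum ≡ 1  ⇒  -1.
(1615, -1190369 / ℚ) ramifies at {2, 17, 19, 31}: a division algebra.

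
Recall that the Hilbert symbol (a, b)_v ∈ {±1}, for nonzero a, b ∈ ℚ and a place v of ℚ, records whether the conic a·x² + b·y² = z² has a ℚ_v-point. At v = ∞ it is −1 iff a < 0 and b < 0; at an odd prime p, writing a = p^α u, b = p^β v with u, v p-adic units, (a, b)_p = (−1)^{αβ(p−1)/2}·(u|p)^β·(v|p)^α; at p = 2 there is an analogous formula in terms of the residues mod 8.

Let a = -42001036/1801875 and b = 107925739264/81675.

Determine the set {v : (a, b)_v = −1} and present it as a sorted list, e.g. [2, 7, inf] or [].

[7, 11, 37, 41]

(a, b) ≡ (-5313, 923853) mod (ℚ^×)²; places V = {2, 3, 5, 7, 11, 23, 29, 31, 37, 41, ∞}.
(a,b)_3: α=-1, u≡2; β=-3, v≡1 (mod 3); (2|3)=-1, (1|3)=+1; sign (−1)^1·-1^-3·+1^-1 = +1.
(a,b)_23: α=1, u≡5; β=0, v≡3 (mod 23); (5|23)=-1, (3|23)=+1; sign (−1)^0·-1^0·+1^1 = +1.
(a,b)_37: α=0, u≡15; β=3, v≡5 (mod 37); (15|37)=-1, (5|37)=-1; sign (−1)^0·-1^3·-1^0 = -1.
(a,b)_11: α=3, u≡4; β=-2, v≡6 (mod 11); (4|11)=+1, (6|11)=-1; sign (−1)^0·+1^-2·-1^3 = -1.
(a,b)_41: α=0, u≡38; β=1, v≡3 (mod 41); (38|41)=-1, (3|41)=-1; sign (−1)^0·-1^1·-1^0 = -1.
(a,b)_31: α=-2, u≡8; β=0, v≡12 (mod 31); (8|31)=+1, (12|31)=-1; sign (−1)^0·+1^0·-1^-2 = +1.
(a,b)_∞: sgn(-5313)=−, sgn(923853)=+, so +1.
(a,b)_2: α=2, β=8; u≡7, v≡5 (mod 8); ε(u)ε(v)=1·0, αω(v)=2·1, βω(u)=8·0; sum ≡ 0  ⇒  +1.
(a,b)_5: α=-4, u≡3; β=-2, v≡2 (mod 5); (3|5)=-1, (2|5)=-1; sign (−1)^0·-1^-2·-1^-4 = +1.
(a,b)_29: α=0, u≡20; β=1, v≡18 (mod 29); (20|29)=+1, (18|29)=-1; sign (−1)^0·+1^1·-1^0 = +1.
(a,b)_7: α=3, u≡4; β=1, v≡4 (mod 7); (4|7)=+1, (4|7)=+1; sign (−1)^1·+1^1·+1^3 = -1.
Ram(-5313, 923853) = {7, 11, 37, 41}; no ℚ_7-point on the conic.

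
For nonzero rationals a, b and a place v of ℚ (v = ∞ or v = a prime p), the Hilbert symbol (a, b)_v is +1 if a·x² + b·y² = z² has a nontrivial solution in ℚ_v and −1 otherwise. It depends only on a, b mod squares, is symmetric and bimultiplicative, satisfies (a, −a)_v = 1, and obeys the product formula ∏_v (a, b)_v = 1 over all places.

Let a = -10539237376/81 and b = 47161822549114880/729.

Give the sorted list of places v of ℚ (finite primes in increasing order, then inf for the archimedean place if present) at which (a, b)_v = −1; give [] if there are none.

Mod squares: a ≡ -19, b ≡ 230. Check v ∈ {∞, 2, 3, 5, 19, 23}.
v=∞: -19 < 0 and 230 > 0  ⇒  (a,b)_∞ = +1.
v=19: a=19^1·(≡10), b=19^2·(≡15) mod 19; (10|19)=-1, (15|19)=-1; (−1)^{1·2·9}·(-1)^2·(-1)^1 = -1.
v=23: a=23^2·(≡2), b=23^3·(≡7) mod 23; (2|23)=+1, (7|23)=-1; (−1)^{2·3·11}·(+1)^3·(-1)^2 = +1.
v=3: a=3^-4·(≡2), b=3^-6·(≡2) mod 3; (2|3)=-1, (2|3)=-1; (−1)^{-4·-6·1}·(-1)^-6·(-1)^-4 = +1.
v=2: v_2(a)=20, v_2(b)=31; units ≡ 5, 3 (mod 8); ε·ε+αω+βω = 0·1+20·1+31·1 ≡ 1  ⇒  (a,b)_2 = -1.
v=5: a=5^0·(≡4), b=5^1·(≡4) mod 5; (4|5)=+1, (4|5)=+1; (−1)^{0·1·2}·(+1)^1·(+1)^0 = +1.
|Ram(-19, 230)| = 2, even; anisotropic at {2, 19}.

[2, 19]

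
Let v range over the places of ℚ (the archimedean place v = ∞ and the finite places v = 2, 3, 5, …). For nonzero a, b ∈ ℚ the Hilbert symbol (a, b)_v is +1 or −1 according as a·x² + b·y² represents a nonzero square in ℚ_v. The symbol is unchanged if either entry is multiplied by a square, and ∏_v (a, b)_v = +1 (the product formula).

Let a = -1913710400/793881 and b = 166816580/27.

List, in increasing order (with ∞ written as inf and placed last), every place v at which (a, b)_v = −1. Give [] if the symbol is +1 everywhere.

(a, b) ≡ (-2261, 8835) mod (ℚ^×)²; places V = {2, 3, 5, 7, 11, 17, 19, 23, 31, ∞}.
(a,b)_23: α=2, u≡16; β=0, v≡16 (mod 23); (16|23)=+1, (16|23)=+1; sign (−1)^0·+1^0·+1^2 = +1.
(a,b)_∞: sgn(-2261)=−, sgn(8835)=+, so +1.
(a,b)_2: α=6, β=2; u≡3, v≡3 (mod 8); ε(u)ε(v)=1·1, αω(v)=6·1, βω(u)=2·1; sum ≡ 1  ⇒  -1.
(a,b)_3: α=-8, u≡1; β=-3, v≡2 (mod 3); (1|3)=+1, (2|3)=-1; sign (−1)^0·+1^-3·-1^-8 = +1.
(a,b)_31: α=0, u≡7; β=1, v≡12 (mod 31); (7|31)=+1, (12|31)=-1; sign (−1)^0·+1^1·-1^0 = +1.
(a,b)_7: α=1, u≡3; β=2, v≡2 (mod 7); (3|7)=-1, (2|7)=+1; sign (−1)^0·-1^2·+1^1 = +1.
(a,b)_19: α=1, u≡15; β=1, v≡9 (mod 19); (15|19)=-1, (9|19)=+1; sign (−1)^1·-1^1·+1^1 = +1.
(a,b)_17: α=1, u≡11; β=2, v≡7 (mod 17); (11|17)=-1, (7|17)=-1; sign (−1)^0·-1^2·-1^1 = -1.
(a,b)_11: α=-2, u≡5; β=0, v≡8 (mod 11); (5|11)=+1, (8|11)=-1; sign (−1)^0·+1^0·-1^-2 = +1.
(a,b)_5: α=2, u≡4; β=1, v≡3 (mod 5); (4|5)=+1, (3|5)=-1; sign (−1)^0·+1^1·-1^2 = +1.
(-2261, 8835 / ℚ) ramifies at {2, 17}: a division algebra.

[2, 17]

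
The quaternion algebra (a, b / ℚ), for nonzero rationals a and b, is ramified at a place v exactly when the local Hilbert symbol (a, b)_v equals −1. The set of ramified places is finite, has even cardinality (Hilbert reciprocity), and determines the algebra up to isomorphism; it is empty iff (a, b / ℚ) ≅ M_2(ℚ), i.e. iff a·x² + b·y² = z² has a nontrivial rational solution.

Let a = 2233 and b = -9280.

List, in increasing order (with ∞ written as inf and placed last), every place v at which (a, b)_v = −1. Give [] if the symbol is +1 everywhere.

[5, 29]

(a, b) ≡ (2233, -145) mod (ℚ^×)²; places V = {2, 5, 7, 11, 29, ∞}.
(a,b)_11: α=1, u≡5; β=0, v≡4 (mod 11); (5|11)=+1, (4|11)=+1; sign (−1)^0·+1^0·+1^1 = +1.
(a,b)_∞: sgn(2233)=+, sgn(-145)=−, so +1.
(a,b)_5: α=0, u≡3; β=1, v≡4 (mod 5); (3|5)=-1, (4|5)=+1; sign (−1)^0·-1^1·+1^0 = -1.
(a,b)_29: α=1, u≡19; β=1, v≡28 (mod 29); (19|29)=-1, (28|29)=+1; sign (−1)^0·-1^1·+1^1 = -1.
(a,b)_7: α=1, u≡4; β=0, v≡2 (mod 7); (4|7)=+1, (2|7)=+1; sign (−1)^0·+1^0·+1^1 = +1.
(a,b)_2: α=0, β=6; u≡1, v≡7 (mod 8); ε(u)ε(v)=0·1, αω(v)=0·0, βω(u)=6·0; sum ≡ 0  ⇒  +1.
|Ram(2233, -145)| = 2, even; anisotropic at {5, 29}.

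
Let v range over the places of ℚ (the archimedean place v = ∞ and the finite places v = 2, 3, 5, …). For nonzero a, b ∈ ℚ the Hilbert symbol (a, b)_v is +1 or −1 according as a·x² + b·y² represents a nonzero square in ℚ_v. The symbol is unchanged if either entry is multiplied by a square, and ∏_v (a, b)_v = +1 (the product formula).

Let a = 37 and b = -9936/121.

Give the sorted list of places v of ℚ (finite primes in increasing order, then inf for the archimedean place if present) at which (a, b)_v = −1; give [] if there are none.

[23, 37]

Mod squares: a ≡ 37, b ≡ -69. Check v ∈ {∞, 2, 3, 11, 23, 37}.
v=23: a=23^0·(≡14), b=23^1·(≡20) mod 23; (14|23)=-1, (20|23)=-1; (−1)^{0·1·11}·(-1)^1·(-1)^0 = -1.
v=37: a=37^1·(≡1), b=37^0·(≡35) mod 37; (1|37)=+1, (35|37)=-1; (−1)^{1·0·18}·(+1)^0·(-1)^1 = -1.
v=2: v_2(a)=0, v_2(b)=4; units ≡ 5, 3 (mod 8); ε·ε+αω+βω = 0·1+0·1+4·1 ≡ 0  ⇒  (a,b)_2 = +1.
v=3: a=3^0·(≡1), b=3^3·(≡1) mod 3; (1|3)=+1, (1|3)=+1; (−1)^{0·3·1}·(+1)^3·(+1)^0 = +1.
v=∞: 37 > 0 and -69 < 0  ⇒  (a,b)_∞ = +1.
v=11: a=11^0·(≡4), b=11^-2·(≡8) mod 11; (4|11)=+1, (8|11)=-1; (−1)^{0·-2·5}·(+1)^-2·(-1)^0 = +1.
|Ram(37, -69)| = 2, even; anisotropic at {23, 37}.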